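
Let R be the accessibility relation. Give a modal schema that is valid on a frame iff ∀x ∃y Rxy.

A defining formula is □p → ◇p (the D axiom).
Suppose □p→◇p is valid. At any x set V(p)=W. Then □p at x, so ◇p at x, so x has a successor.

□p → ◇p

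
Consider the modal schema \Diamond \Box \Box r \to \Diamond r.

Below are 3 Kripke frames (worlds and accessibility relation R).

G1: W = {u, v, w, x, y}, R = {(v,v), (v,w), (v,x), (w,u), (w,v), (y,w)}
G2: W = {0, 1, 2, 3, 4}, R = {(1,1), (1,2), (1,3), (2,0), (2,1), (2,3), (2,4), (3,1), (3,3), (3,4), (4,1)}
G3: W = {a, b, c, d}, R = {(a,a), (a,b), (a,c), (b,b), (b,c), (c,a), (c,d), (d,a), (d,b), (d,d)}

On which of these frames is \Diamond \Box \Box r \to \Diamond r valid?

G3

The schema corresponds to a generalized confluence (Geach) condition: \forall x \forall y (xRy \to \exists w (y R^2 w \wedge xRw)).
G1: fails — vRx but no t with xR²t and vRt.
G2: fails — 2R0 but no w with 0R²w and 2Rw.
G3: holds.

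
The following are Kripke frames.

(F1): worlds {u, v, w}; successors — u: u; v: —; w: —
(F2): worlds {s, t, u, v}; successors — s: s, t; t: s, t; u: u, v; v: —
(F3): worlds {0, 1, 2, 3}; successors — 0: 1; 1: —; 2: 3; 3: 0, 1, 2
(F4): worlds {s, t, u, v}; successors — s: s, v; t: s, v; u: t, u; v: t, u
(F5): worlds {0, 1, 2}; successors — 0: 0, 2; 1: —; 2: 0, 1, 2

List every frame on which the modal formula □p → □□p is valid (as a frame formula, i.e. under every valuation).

(F1), (F2)

Frame correspondent (Sahlqvist): ∀x ∀y ∀z (Rxy ∧ Ryz → Rxz) — i.e. transitivity.
(F1): holds.
(F2): holds.
(F3): fails — R32 and R23 but not R33.
(F4): fails — Rtv and Rvt but not Rtt.
(F5): fails — R02 and R21 but not R01.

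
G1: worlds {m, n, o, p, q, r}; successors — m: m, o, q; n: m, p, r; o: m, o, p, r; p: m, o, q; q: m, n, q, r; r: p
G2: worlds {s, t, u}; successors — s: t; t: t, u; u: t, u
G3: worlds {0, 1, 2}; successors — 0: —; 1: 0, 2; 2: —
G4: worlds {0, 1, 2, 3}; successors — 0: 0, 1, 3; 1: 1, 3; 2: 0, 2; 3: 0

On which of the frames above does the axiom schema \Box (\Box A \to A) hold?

G2

Frame correspondent (Sahlqvist): \forall x \forall y (Rxy \to Ryy) — i.e. shift-reflexivity.
G1: fails — Rnr but not Rrr.
G2: condition met.
G3: fails — R12 but not R22.
G4: fails — R03 but not R33.
Valid on: G2.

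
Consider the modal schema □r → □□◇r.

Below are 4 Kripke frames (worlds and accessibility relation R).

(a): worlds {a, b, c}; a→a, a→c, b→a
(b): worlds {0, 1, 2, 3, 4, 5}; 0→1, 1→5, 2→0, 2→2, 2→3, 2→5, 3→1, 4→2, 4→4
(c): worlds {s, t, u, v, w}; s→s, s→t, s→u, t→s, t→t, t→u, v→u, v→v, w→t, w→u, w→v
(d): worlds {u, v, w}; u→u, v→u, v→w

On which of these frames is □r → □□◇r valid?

This is the axiom for a generalized confluence (Geach) condition; its first-order frame correspondent is ∀x ∀z (xR²z → ∃w (xRw ∧ zRw)).
(a): fails — aR²c but no w with aRw and cRw.
(b): fails — 0R²5 but no w with 0Rw and 5Rw.
(c): fails — sR²u but no w* with sRw* and uRw*.
(d): condition met.
Valid on: (d).

(d)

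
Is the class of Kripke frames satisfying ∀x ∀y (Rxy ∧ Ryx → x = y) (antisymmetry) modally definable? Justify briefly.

No — not modally definable

Any modally definable frame class is closed under surjective bounded morphisms.
The 4-cycle (worlds 0,1,2,3 with 0→1→2→3→0) is antisymmetric. Sending even-indexed worlds to s and odd-indexed worlds to t is a surjective bounded morphism onto the two-world frame with s↔t, which is not antisymmetric.
So no modal formula (or set of formulas) defines exactly the antisymmetric frames.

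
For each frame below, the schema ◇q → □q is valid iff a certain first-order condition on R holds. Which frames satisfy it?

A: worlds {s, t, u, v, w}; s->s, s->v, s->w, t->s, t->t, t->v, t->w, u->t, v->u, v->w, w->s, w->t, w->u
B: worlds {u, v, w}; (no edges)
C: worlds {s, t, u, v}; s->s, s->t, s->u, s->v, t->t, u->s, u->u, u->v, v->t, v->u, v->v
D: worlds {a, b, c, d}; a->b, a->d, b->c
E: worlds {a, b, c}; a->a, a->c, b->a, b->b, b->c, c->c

This is the axiom for partial functionality; its first-order frame correspondent is ∀x ∀y ∀z (Rxy ∧ Rxz → y = z).
A: fails — s sees both s and v.
B: holds.
C: fails — s sees both s and t.
D: fails — a sees both b and d.
E: fails — a sees both a and c.

B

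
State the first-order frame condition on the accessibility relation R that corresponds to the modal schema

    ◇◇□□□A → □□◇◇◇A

∀x ∀y ∀z ((xR²y ∧ xR²z) → ∃w (yR³w ∧ zR³w))

This is a Sahlqvist (Geach-type) schema ◇^2□^3A → □^2◇^3A.
Minimal-valuation argument: fix x; take any y with xR^2y and any z with xR^2z. Set V(A) to the set of worlds R-reachable from y in exactly 3 steps. Then □^3A holds at y, so the antecedent holds at x; validity forces ◇^3A at z, giving a w with zR^3w and yR^3w.
First-order correspondent: ∀x ∀y ∀z ((xR²y ∧ xR²z) → ∃w (yR³w ∧ zR³w)).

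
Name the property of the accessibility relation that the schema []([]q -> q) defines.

Suppose □(□q→q) is valid. Take Rxy and set V(q)={w : Ryw}. Then at y, □q holds; since □(□q→q) at x, □q→q at y, so q at y, i.e. Ryy.
Conversely, on a frame with shift-reflexivity the schema holds at every world under every valuation.
Frame condition: forall x forall y (Rxy -> Ryy).

shift-reflexivity: forall x forall y (Rxy -> Ryy)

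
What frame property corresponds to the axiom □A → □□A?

Suppose □A→□□A is valid. Take Rxy, Ryz and set V(A)={w : Rxw}. Then □A at x, so □□A at x, so □A at y, so A at z, i.e. Rxz.
Conversely, any frame satisfying ∀x ∀y ∀z (Rxy ∧ Ryz → Rxz) validates the schema.
So the correspondent is transitivity.

transitivity: ∀x ∀y ∀z (Rxy ∧ Ryz → Rxz)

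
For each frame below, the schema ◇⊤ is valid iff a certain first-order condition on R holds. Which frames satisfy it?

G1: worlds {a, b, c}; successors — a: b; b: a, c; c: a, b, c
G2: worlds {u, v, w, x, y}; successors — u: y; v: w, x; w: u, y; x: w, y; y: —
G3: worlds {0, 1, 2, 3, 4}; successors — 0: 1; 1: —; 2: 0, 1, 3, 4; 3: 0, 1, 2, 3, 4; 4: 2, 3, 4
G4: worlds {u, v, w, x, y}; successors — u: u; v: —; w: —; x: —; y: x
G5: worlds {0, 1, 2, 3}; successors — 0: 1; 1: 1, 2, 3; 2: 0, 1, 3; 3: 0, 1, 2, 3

This is the axiom for seriality; its first-order frame correspondent is ∀x ∃y Rxy.
G1: condition met.
G2: fails — world y has no successor.
G3: fails — world 1 has no successor.
G4: fails — world v has no successor.
G5: condition met.
Valid on: G1, G5.

G1, G5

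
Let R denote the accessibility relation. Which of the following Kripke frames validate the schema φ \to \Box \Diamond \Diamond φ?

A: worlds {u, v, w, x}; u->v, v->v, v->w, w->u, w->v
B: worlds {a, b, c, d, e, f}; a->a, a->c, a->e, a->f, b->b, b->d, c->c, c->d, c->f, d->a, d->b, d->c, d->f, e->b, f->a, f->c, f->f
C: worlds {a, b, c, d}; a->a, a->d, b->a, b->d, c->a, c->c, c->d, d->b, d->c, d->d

A, C

Frame correspondent (Sahlqvist): \forall x \forall z (xRz \to \exists w (x = w \wedge z R^2 w)) — i.e. a generalized confluence (Geach) condition.
A: ✓.
B: fails — aRe but no w with a=w and eR²w.
C: ✓.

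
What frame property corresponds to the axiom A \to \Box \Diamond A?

Suppose A→□◇A is valid. Take Rxy and set V(A)={x}. Then A at x, so □◇A at x, so ◇A at y, so some z with Ryz has A; z=x, i.e. Ryx.

symmetry: \forall x \forall y (Rxy \to Ryx)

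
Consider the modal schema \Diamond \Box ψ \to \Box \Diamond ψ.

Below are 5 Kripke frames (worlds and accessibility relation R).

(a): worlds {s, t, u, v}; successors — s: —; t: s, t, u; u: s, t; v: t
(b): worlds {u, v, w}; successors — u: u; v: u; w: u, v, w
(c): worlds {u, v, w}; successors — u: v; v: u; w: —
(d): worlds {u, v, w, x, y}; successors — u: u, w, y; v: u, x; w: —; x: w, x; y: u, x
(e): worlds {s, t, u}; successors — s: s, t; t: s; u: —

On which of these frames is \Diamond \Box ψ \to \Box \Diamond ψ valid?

The schema corresponds to convergence: \forall x \forall y \forall z (Rxy \wedge Rxz \to \exists w (Ryw \wedge Rzw)).
(a): fails — Rts and Rts but s and s have no common successor.
(b): holds.
(c): holds.
(d): fails — Ruw and Ruw but w and w have no common successor.
(e): holds.

(b), (c), (e)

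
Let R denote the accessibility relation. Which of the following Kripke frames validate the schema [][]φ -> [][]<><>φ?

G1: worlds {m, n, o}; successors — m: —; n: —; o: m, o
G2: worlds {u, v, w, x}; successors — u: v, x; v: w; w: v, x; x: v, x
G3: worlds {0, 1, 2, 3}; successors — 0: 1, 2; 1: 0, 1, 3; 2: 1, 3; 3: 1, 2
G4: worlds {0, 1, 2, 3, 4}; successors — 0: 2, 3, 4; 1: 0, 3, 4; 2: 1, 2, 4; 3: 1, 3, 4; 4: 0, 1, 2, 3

The schema corresponds to a generalized confluence (Geach) condition: forall x forall z (x R^2 z -> exists w (x R^2 w & z R^2 w)).
G1: fails — oR²m but no w with oR²w and mR²w.
G2: holds.
G3: holds.
G4: holds.

G2, G3, G4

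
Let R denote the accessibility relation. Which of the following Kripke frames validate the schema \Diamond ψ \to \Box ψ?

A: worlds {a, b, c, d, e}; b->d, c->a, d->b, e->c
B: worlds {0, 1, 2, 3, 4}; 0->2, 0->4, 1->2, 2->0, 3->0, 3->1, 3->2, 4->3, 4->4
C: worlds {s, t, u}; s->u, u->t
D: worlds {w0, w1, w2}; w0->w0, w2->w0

Frame correspondent (Sahlqvist): \forall x \forall y \forall z (Rxy \wedge Rxz \to y = z) — i.e. partial functionality.
A: condition met.
B: fails — 0 sees both 2 and 4.
C: condition met.
D: condition met.

A, C, D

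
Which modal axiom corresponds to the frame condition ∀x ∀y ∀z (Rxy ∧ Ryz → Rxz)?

A defining formula is □r → □□r (the 4 axiom).
Suppose □r→□□r is valid. Take Rxy, Ryz and set V(r)={w : Rxw}. Then □r at x, so □□r at x, so □r at y, so r at z, i.e. Rxz.

□r → □□r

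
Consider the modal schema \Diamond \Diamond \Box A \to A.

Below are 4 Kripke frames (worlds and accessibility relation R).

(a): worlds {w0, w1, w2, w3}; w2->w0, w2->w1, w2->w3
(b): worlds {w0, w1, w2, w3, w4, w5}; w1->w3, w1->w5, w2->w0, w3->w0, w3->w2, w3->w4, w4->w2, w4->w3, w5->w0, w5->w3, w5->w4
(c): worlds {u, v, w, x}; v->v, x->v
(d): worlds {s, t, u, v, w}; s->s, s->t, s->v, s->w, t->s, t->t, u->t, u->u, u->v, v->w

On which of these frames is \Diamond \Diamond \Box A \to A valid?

Frame correspondent (Sahlqvist): \forall x \forall y (x R^2 y \to \exists w (yRw \wedge x = w)) — i.e. a generalized confluence (Geach) condition.
(a): satisfies the condition.
(b): fails — w1R²w0 but no w with w0Rw and w1=w.
(c): fails — xR²v but no t with vRt and x=t.
(d): fails — sR²v but no w* with vRw* and s=w*.
Valid on: (a).

(a)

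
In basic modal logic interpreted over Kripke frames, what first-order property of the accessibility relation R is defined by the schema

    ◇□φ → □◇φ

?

convergence

Suppose ◇□φ→□◇φ is valid. Take Rxy, Rxz and set V(φ)={w : Ryw}. Then □φ at y so ◇□φ at x, so □◇φ at x, so ◇φ at z, giving w with Rzw and Ryw.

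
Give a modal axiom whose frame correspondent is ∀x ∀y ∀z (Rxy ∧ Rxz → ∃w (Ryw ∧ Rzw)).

The condition is convergence. The .2 schema ◇□p → □◇p defines it.
Suppose ◇□p→□◇p is valid. Take Rxy, Rxz and set V(p)={w : Ryw}. Then □p at y so ◇□p at x, so □◇p at x, so ◇p at z, giving w with Rzw and Ryw.

◇□p → □◇p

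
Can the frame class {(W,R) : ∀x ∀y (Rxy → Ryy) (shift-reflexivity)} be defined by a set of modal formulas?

This is a Sahlqvist condition; the T□ axiom □(□r → r) defines it.
Suppose □(□r→r) is valid. Take Rxy and set V(r)={w : Ryw}. Then at y, □r holds; since □(□r→r) at x, □r→r at y, so r at y, i.e. Ryy.

Yes, by □(□r → r)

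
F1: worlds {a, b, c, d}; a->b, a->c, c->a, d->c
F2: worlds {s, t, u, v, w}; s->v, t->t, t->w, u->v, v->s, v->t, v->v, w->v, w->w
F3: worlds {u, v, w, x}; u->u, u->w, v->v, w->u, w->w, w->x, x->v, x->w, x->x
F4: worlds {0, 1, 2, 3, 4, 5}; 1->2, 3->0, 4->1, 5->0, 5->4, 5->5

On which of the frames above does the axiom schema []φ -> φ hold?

F3

This is the axiom for reflexivity; its first-order frame correspondent is forall x Rxx.
F1: fails — world a does not see itself.
F2: fails — world s does not see itself.
F3: condition met.
F4: fails — world 0 does not see itself.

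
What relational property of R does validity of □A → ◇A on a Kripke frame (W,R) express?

Seriality

This schema is the D axiom.
It corresponds to seriality: ∀x ∃y Rxy.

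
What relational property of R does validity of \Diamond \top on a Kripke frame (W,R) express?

seriality

◇⊤ holds at w iff w has a successor, so frame-validity of ◇⊤ is exactly seriality. Equivalently via □A → ◇A:
Suppose □A→◇A is valid. At any x set V(A)=W. Then □A at x, so ◇A at x, so x has a successor.
Conversely, any frame satisfying \forall x \exists y Rxy validates the schema.
Frame condition: \forall x \exists y Rxy.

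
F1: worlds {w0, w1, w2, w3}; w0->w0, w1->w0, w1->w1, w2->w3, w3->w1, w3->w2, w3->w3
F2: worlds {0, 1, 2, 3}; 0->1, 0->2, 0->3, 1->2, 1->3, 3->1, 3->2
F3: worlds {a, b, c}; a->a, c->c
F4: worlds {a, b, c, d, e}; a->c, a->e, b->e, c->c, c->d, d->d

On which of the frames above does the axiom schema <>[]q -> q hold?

This is the axiom for symmetry; its first-order frame correspondent is forall x forall y (Rxy -> Ryx).
F1: fails — Rw1w0 but not Rw0w1.
F2: fails — R32 but not R23.
F3: condition met.
F4: fails — Rcd but not Rdc.

F3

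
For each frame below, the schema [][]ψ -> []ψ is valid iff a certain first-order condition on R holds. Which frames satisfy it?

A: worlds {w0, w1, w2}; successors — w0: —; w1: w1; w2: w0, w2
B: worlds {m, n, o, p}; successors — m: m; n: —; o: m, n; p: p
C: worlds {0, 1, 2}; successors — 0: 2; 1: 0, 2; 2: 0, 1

A

The schema corresponds to density: forall x forall y (Rxy -> exists z (Rxz & Rzy)).
A: satisfies the condition.
B: fails — Ron but no z with Roz and Rzn.
C: fails — R02 but no z with R0z and Rz2.
Valid on: A.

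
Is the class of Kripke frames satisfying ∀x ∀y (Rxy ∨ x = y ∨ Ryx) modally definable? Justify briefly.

No — not modally definable

Modal frame validity is preserved under disjoint unions.
Take 3 disjoint single-world reflexive frames: each is trivially connected, but their disjoint union has 3 worlds with no edge between distinct components, so it is not connected.
So the class is not modally definable.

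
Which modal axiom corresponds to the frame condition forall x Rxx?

□ψ → ψ

A defining formula is □ψ → ψ (the T axiom).
Suppose □ψ→ψ is valid. At any x set V(ψ)={w : Rxw}. Then □ψ holds at x, so ψ holds at x, i.e. Rxx.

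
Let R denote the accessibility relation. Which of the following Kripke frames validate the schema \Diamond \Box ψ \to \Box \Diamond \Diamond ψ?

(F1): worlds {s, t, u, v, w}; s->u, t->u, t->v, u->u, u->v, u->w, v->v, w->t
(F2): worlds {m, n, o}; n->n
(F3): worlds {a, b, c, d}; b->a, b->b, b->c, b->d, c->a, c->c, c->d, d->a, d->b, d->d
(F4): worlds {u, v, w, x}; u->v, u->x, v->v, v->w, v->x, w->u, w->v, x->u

(F2)

The schema corresponds to a generalized confluence (Geach) condition: \forall x \forall y \forall z ((xRy \wedge xRz) \to \exists w (yRw \wedge z R^2 w)).
(F1): fails — uRw, uRv but no w* with wRw* and vR²w*.
(F2): condition met.
(F3): fails — bRa, bRa but no w with aRw and aR²w.
(F4): fails — uRx, uRx but no t with xRt and xR²t.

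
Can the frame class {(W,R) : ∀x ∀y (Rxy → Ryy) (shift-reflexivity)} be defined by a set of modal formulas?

The condition is shift-reflexivity. A defining modal formula is □(□q → q).

Definable; □(□q → q) defines it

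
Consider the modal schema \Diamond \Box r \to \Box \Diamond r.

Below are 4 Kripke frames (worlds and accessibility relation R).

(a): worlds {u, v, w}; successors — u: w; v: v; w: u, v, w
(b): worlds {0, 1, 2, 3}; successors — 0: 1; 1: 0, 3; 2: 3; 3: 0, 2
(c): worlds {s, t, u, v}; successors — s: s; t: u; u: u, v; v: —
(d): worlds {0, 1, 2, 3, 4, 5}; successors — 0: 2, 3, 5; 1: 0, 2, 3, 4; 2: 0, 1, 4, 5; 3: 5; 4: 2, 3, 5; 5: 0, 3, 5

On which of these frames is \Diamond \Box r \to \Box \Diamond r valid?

This is the axiom for convergence; its first-order frame correspondent is \forall x \forall y \forall z (Rxy \wedge Rxz \to \exists w (Ryw \wedge Rzw)).
(a): fails — Rwu and Rwv but u and v have no common successor.
(b): fails — R10 and R13 but 0 and 3 have no common successor.
(c): fails — Ruv and Ruv but v and v have no common successor.
(d): ✓.
Valid on: (d).

(d)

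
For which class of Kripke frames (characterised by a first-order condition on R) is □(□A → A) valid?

Suppose □(□A→A) is valid. Take Rxy and set V(A)={w : Ryw}. Then at y, □A holds; since □(□A→A) at x, □A→A at y, so A at y, i.e. Ryy.
Conversely, on a frame with shift-reflexivity the schema holds at every world under every valuation.
Frame condition: ∀x ∀y (Rxy → Ryy).

Shift-reflexivity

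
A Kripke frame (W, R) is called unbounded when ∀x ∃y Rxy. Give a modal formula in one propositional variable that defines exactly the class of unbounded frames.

□ψ → ◇ψ

This is seriality; the standard corresponding axiom is D: □ψ → ◇ψ.
Suppose □ψ→◇ψ is valid. At any x set V(ψ)=W. Then □ψ at x, so ◇ψ at x, so x has a successor.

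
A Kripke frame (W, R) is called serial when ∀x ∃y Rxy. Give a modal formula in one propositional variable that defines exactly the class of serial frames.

□p → ◇p

The condition is seriality. The D schema □p → ◇p defines it.
Suppose □p→◇p is valid. At any x set V(p)=W. Then □p at x, so ◇p at x, so x has a successor.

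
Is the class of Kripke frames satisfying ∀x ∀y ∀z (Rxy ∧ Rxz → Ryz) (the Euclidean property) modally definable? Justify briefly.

Yes — defined by ◇p → □◇p

Yes: it is the Euclidean property, defined by the 5 schema ◇p → □◇p.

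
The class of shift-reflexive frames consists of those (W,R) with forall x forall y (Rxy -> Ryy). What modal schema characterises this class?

□(□q → q)

This is shift-reflexivity; the standard corresponding axiom is T□: □(□q → q).
Suppose □(□q→q) is valid. Take Rxy and set V(q)={w : Ryw}. Then at y, □q holds; since □(□q→q) at x, □q→q at y, so q at y, i.e. Ryy.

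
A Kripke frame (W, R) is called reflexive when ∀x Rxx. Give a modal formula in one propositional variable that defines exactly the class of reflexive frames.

□r → r

A defining formula is □r → r (the T axiom).
Suppose □r→r is valid. At any x set V(r)={w : Rxw}. Then □r holds at x, so r holds at x, i.e. Rxx.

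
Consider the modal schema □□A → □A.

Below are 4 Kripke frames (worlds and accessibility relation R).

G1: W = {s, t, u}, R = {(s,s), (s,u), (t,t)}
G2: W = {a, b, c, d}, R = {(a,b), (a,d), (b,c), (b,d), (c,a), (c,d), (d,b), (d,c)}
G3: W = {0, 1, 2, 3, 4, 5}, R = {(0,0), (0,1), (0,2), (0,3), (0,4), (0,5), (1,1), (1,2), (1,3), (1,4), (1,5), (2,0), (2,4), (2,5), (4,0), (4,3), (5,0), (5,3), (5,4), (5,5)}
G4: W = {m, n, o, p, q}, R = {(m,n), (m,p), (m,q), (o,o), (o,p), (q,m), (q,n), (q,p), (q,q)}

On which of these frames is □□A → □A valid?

The schema corresponds to density: ∀x ∀y (Rxy → ∃z (Rxz ∧ Rzy)).
G1: satisfies the condition.
G2: fails — Rdb but no z with Rdz and Rzb.
G3: satisfies the condition.
G4: satisfies the condition.
Valid on: G1, G3, G4.

G1, G3, G4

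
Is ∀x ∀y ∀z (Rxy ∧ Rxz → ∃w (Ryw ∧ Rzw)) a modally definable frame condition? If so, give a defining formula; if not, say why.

Definable; ◇□p → □◇p defines it

This is a Sahlqvist condition; the .2 axiom ◇□p → □◇p defines it.
Suppose ◇□p→□◇p is valid. Take Rxy, Rxz and set V(p)={w : Ryw}. Then □p at y so ◇□p at x, so □◇p at x, so ◇p at z, giving w with Rzw and Ryw.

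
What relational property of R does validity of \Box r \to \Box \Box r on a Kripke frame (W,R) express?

transitivity

Suppose □r→□□r is valid. Take Rxy, Ryz and set V(r)={w : Rxw}. Then □r at x, so □□r at x, so □r at y, so r at z, i.e. Rxz.
Conversely, on a frame with transitivity the schema holds at every world under every valuation.
So the correspondent is transitivity.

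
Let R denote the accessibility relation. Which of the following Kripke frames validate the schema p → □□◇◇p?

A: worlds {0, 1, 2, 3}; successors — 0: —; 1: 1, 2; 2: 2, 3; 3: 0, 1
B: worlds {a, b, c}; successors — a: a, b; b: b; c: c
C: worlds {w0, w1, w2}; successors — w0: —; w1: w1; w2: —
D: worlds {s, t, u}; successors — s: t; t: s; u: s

C

This is the axiom for a generalized confluence (Geach) condition; its first-order frame correspondent is ∀x ∀z (xR²z → ∃w (x = w ∧ zR²w)).
A: fails — 2R²0 but no w with 2=w and 0R²w.
B: fails — aR²b but no w with a=w and bR²w.
C: ✓.
D: fails — uR²t but no w with u=w and tR²w.
Valid on: C.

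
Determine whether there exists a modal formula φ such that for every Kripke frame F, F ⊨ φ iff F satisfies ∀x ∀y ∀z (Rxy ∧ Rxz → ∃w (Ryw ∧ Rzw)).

This is a Sahlqvist condition; the .2 axiom ◇□p → □◇p defines it.
Suppose ◇□p→□◇p is valid. Take Rxy, Rxz and set V(p)={w : Ryw}. Then □p at y so ◇□p at x, so □◇p at x, so ◇p at z, giving w with Rzw and Ryw.

Yes, by ◇□p → □◇p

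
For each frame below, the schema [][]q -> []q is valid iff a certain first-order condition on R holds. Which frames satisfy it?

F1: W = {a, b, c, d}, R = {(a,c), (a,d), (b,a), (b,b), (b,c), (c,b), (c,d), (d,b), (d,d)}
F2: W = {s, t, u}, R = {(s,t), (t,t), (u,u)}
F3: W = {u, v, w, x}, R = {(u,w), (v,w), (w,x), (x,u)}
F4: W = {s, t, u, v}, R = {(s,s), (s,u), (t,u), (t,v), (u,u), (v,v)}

Frame correspondent (Sahlqvist): forall x forall y (Rxy -> exists z (Rxz & Rzy)) — i.e. density.
F1: fails — Rac but no z with Raz and Rzc.
F2: ✓.
F3: fails — Rxu but no z with Rxz and Rzu.
F4: ✓.

F2, F4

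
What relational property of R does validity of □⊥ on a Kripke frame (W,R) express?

This is the Ver axiom.
It corresponds to emptiness of R: ∀x ∀y ¬Rxy.

emptiness of R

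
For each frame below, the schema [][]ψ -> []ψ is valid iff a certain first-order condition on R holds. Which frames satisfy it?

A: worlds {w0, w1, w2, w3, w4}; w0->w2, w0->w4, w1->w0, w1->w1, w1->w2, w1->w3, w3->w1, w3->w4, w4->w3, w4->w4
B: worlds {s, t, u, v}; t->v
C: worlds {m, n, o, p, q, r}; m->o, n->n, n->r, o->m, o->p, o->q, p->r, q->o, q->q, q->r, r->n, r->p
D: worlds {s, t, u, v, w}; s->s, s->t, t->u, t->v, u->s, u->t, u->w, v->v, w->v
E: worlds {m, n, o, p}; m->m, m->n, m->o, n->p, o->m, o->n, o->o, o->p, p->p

This is the axiom for density; its first-order frame correspondent is forall x forall y (Rxy -> exists z (Rxz & Rzy)).
A: fails — Rw0w2 but no z with Rw0z and Rzw2.
B: fails — Rtv but no z with Rtz and Rzv.
C: fails — Rom but no z with Roz and Rzm.
D: fails — Ruw but no z with Ruz and Rzw.
E: holds.
Valid on: E.

E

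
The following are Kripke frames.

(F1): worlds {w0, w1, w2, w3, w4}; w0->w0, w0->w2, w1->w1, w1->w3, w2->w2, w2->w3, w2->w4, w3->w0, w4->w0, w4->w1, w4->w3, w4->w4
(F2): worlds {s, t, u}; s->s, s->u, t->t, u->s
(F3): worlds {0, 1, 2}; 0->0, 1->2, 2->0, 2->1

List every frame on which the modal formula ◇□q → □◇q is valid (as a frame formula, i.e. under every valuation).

The schema corresponds to convergence: ∀x ∀y ∀z (Rxy ∧ Rxz → ∃w (Ryw ∧ Rzw)).
(F1): fails — Rw1w1 and Rw1w3 but w1 and w3 have no common successor.
(F2): condition met.
(F3): fails — R20 and R21 but 0 and 1 have no common successor.

(F2)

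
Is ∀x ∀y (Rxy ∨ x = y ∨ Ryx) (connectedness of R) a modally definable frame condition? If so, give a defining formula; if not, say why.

Not modally definable

Modal frame validity is preserved under disjoint unions.
Take 2 disjoint single-world reflexive frames: each is trivially connected, but their disjoint union has 2 worlds with no edge between distinct components, so it is not connected.
So no modal formula (or set of formulas) defines exactly the connected frames.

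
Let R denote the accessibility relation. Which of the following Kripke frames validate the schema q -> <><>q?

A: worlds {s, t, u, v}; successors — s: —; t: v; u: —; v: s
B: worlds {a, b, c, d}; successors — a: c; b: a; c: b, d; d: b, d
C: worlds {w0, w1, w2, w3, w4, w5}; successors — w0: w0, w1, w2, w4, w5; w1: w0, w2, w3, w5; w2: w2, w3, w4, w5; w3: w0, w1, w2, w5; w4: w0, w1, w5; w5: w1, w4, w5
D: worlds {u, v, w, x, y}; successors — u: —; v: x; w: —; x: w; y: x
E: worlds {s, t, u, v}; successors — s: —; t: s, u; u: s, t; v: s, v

This is the axiom for a generalized confluence (Geach) condition; its first-order frame correspondent is forall x exists w (x = w & x R^2 w).
A: fails — at s but no w with s=w and sR²w.
B: fails — at a but no w with a=w and aR²w.
C: satisfies the condition.
D: fails — at u but no t with u=t and uR²t.
E: fails — at s but no w with s=w and sR²w.

C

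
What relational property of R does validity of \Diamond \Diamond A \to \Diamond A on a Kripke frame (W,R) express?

Replacing A by ¬A and contraposing gives the equivalent schema □A → □□A.
Suppose □A→□□A is valid. Take Rxy, Ryz and set V(A)={w : Rxw}. Then □A at x, so □□A at x, so □A at y, so A at z, i.e. Rxz.

transitivity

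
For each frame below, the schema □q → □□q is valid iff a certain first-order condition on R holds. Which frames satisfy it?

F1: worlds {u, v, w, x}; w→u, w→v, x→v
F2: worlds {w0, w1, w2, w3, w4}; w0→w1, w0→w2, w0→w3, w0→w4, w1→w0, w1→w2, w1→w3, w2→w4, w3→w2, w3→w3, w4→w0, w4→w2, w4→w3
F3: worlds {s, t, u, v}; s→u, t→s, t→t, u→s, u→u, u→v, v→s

F1

Frame correspondent (Sahlqvist): ∀x ∀y ∀z (Rxy ∧ Ryz → Rxz) — i.e. transitivity.
F1: satisfies the condition.
F2: fails — Rw1w2 and Rw2w4 but not Rw1w4.
F3: fails — Rts and Rsu but not Rtu.
Valid on: F1.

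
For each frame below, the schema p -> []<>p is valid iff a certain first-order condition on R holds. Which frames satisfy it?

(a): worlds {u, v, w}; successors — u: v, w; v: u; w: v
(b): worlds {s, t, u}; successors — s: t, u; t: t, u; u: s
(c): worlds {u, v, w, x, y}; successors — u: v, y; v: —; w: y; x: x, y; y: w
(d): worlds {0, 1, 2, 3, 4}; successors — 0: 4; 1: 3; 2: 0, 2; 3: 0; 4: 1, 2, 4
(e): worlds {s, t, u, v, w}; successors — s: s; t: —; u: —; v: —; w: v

none

Frame correspondent (Sahlqvist): forall x forall y (Rxy -> Ryx) — i.e. symmetry.
(a): fails — Ruw but not Rwu.
(b): fails — Rtu but not Rut.
(c): fails — Ruv but not Rvu.
(d): fails — R04 but not R40.
(e): fails — Rwv but not Rvw.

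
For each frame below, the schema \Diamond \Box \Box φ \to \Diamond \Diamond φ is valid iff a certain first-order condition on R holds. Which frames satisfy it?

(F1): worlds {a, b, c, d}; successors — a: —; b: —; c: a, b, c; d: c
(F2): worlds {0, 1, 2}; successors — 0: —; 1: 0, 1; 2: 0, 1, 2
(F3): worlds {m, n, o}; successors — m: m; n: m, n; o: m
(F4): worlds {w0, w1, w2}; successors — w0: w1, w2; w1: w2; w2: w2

(F3), (F4)

Frame correspondent (Sahlqvist): \forall x \forall y (xRy \to \exists w (y R^2 w \wedge x R^2 w)) — i.e. a generalized confluence (Geach) condition.
(F1): fails — cRa but no w with aR²w and cR²w.
(F2): fails — 1R0 but no w with 0R²w and 1R²w.
(F3): ✓.
(F4): ✓.
Valid on: (F3), (F4).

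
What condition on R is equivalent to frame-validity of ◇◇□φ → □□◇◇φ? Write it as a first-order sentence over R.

∀x ∀y ∀z ((xR²y ∧ xR²z) → ∃w (yRw ∧ zR²w))

This is a Sahlqvist (Geach-type) schema ◇^2□^1φ → □^2◇^2φ.
Minimal-valuation argument: fix x; take any y with xR^2y and any z with xR^2z. Set V(φ) to the set of worlds R-reachable from y in exactly 1 step. Then □^1φ holds at y, so the antecedent holds at x; validity forces ◇^2φ at z, giving a w with zR^2w and yR^1w.
First-order correspondent: ∀x ∀y ∀z ((xR²y ∧ xR²z) → ∃w (yRw ∧ zR²w)).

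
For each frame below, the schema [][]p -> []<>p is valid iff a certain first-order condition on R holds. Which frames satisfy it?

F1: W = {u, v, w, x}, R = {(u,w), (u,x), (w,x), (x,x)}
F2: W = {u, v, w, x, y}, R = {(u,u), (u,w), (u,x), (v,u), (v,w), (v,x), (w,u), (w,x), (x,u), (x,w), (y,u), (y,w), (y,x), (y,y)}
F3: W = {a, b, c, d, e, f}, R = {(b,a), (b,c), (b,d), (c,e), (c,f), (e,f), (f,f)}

This is the axiom for a generalized confluence (Geach) condition; its first-order frame correspondent is forall x forall z (xRz -> exists w (x R^2 w & zRw)).
F1: holds.
F2: holds.
F3: fails — bRa but no w with bR²w and aRw.

F1, F2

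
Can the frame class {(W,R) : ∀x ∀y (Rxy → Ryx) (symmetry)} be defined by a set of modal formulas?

Definable; r → □◇r defines it

The condition is symmetry. A defining modal formula is r → □◇r.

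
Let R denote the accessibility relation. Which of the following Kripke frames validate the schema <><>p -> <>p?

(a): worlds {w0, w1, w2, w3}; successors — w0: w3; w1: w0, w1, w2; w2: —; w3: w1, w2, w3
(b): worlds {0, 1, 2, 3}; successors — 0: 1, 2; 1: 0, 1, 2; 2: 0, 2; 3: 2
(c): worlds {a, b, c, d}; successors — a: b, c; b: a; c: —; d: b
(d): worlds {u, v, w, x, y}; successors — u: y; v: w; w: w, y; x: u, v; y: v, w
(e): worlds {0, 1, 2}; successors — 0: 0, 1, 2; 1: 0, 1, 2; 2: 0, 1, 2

Frame correspondent (Sahlqvist): forall x forall y forall z (Rxy & Ryz -> Rxz) — i.e. transitivity.
(a): fails — Rw1w0 and Rw0w3 but not Rw1w3.
(b): fails — R32 and R20 but not R30.
(c): fails — Rdb and Rba but not Rda.
(d): fails — Rvw and Rwy but not Rvy.
(e): holds.

(e)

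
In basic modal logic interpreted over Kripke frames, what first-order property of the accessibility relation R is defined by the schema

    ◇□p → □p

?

the Euclidean property

This is frame-equivalent to ◇p → □◇p (substitute ¬p for p and contrapose).
Suppose ◇p→□◇p is valid. Take Rxy, Rxz and set V(p)={y}. Then ◇p at x, so □◇p at x, so ◇p at z, so some w with Rzw has p; w=y, i.e. Rzy. By symmetry of the argument, Ryz.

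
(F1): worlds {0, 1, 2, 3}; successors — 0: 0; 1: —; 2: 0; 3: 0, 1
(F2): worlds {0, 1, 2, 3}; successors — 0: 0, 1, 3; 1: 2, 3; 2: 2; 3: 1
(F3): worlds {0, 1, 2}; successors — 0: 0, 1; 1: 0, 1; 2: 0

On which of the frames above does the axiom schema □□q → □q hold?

(F3)

Frame correspondent (Sahlqvist): ∀x ∀y (Rxy → ∃z (Rxz ∧ Rzy)) — i.e. density.
(F1): fails — R31 but no z with R3z and Rz1.
(F2): fails — R31 but no z with R3z and Rz1.
(F3): condition met.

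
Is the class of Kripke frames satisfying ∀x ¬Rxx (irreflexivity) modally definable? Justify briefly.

Any modally definable frame class is closed under surjective bounded morphisms.
The 3-cycle (worlds s,t,u with s→t→u→s) is irreflexive, and the map sending every world to a single reflexive point • is a surjective bounded morphism (forth: every edge maps to (•,•); back: every world has a successor). So any modal formula valid on the 3-cycle is also valid on the reflexive point, which is not irreflexive.
So no modal formula (or set of formulas) defines exactly the irreflexive frames.

No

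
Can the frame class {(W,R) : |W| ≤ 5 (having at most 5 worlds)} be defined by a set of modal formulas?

Not definable by any modal formula

Modal frame validity is preserved under disjoint unions.
Any modal formula valid on each of 6 disjoint one-world frames is valid on their disjoint union (validity is preserved under disjoint unions). Each one-world frame has |W|=1≤5, but the union has |W|=6.
So no modal formula (or set of formulas) defines exactly the |W|≤5 frames.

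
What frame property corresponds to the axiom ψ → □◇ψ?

Symmetry

Suppose ψ→□◇ψ is valid. Take Rxy and set V(ψ)={x}. Then ψ at x, so □◇ψ at x, so ◇ψ at y, so some z with Ryz has ψ; z=x, i.e. Ryx.
Conversely, any frame satisfying ∀x ∀y (Rxy → Ryx) validates the schema.
So the correspondent is symmetry.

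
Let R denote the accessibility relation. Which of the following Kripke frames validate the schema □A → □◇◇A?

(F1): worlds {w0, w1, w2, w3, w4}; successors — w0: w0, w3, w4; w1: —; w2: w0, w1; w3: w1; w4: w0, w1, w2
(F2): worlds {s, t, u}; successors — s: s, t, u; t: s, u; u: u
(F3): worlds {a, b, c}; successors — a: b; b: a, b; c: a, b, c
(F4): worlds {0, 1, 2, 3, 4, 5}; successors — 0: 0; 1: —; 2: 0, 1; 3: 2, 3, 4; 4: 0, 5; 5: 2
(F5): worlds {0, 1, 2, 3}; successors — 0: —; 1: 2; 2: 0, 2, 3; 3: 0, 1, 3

Frame correspondent (Sahlqvist): ∀x ∀z (xRz → ∃w (xRw ∧ zR²w)) — i.e. a generalized confluence (Geach) condition.
(F1): fails — w0Rw3 but no w with w0Rw and w3R²w.
(F2): condition met.
(F3): condition met.
(F4): fails — 2R1 but no w with 2Rw and 1R²w.
(F5): fails — 2R0 but no w with 2Rw and 0R²w.
Valid on: (F2), (F3).

(F2), (F3)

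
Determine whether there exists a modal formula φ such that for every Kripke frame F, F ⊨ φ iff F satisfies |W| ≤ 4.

Any modally definable frame class is closed under disjoint unions.
Any modal formula valid on each of 5 disjoint one-world frames is valid on their disjoint union (validity is preserved under disjoint unions). Each one-world frame has |W|=1≤4, but the union has |W|=5.
Hence having at most 4 worlds is not modally definable.

Not modally definable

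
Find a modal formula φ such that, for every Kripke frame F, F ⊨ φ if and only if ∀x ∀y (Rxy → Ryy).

□(□s → s)

The condition is shift-reflexivity. The T□ schema □(□s → s) defines it.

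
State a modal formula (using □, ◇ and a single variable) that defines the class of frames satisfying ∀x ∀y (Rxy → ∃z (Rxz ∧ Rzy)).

The condition is density. The C4 schema □□r → □r defines it.
Suppose □□r→□r is valid. Take Rxy and set V(r)={w : xR²w}. Then □□r at x, so □r at x, so r at y, i.e. ∃z(Rxz∧Rzy).

□□r → □r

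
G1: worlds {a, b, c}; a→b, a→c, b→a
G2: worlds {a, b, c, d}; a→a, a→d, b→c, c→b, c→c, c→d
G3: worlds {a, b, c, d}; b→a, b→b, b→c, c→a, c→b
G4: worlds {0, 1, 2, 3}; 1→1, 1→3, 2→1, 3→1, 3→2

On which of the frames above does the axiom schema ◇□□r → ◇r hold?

G4

Frame correspondent (Sahlqvist): ∀x ∀y (xRy → ∃w (yR²w ∧ xRw)) — i.e. a generalized confluence (Geach) condition.
G1: fails — aRc but no w with cR²w and aRw.
G2: fails — aRd but no w with dR²w and aRw.
G3: fails — bRa but no w with aR²w and bRw.
G4: satisfies the condition.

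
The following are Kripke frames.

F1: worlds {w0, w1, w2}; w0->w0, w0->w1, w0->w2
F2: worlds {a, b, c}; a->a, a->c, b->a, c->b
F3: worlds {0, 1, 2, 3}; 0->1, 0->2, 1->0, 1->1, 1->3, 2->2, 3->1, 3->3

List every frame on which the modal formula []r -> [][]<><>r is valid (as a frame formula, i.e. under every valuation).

The schema corresponds to a generalized confluence (Geach) condition: forall x forall z (x R^2 z -> exists w (xRw & z R^2 w)).
F1: fails — w0R²w1 but no w with w0Rw and w1R²w.
F2: condition met.
F3: fails — 1R²2 but no w with 1Rw and 2R²w.
Valid on: F2.

F2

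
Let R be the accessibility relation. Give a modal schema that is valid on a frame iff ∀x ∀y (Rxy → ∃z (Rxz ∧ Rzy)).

□□r → □r

This is density; the standard corresponding axiom is C4: □□r → □r.
Suppose □□r→□r is valid. Take Rxy and set V(r)={w : xR²w}. Then □□r at x, so □r at x, so r at y, i.e. ∃z(Rxz∧Rzy).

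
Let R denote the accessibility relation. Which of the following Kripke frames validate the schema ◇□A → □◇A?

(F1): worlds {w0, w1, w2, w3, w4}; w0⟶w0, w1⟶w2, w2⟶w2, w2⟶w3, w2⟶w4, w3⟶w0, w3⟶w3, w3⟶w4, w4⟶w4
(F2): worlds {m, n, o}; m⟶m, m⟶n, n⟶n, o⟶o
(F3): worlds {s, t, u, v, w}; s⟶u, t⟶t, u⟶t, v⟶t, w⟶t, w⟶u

(F2), (F3)

The schema corresponds to convergence: ∀x ∀y ∀z (Rxy ∧ Rxz → ∃w (Ryw ∧ Rzw)).
(F1): fails — Rw3w0 and Rw3w4 but w0 and w4 have no common successor.
(F2): condition met.
(F3): condition met.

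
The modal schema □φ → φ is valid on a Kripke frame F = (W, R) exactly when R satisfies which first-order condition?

Suppose □φ→φ is valid. At any x set V(φ)={w : Rxw}. Then □φ holds at x, so φ holds at x, i.e. Rxx.
The converse is a direct semantic check.
So the correspondent is reflexivity.

Reflexivity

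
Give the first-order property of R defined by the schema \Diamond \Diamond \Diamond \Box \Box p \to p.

This is a Sahlqvist (Geach-type) schema ◇^3□^2p → □^0◇^0p.
Minimal-valuation argument: fix x; take any y with xR^3y and any z with xR^0z. Set V(p) to the set of worlds R-reachable from y in exactly 2 steps. Then □^2p holds at y, so the antecedent holds at x; validity forces ◇^0p at z, giving a w with zR^0w and yR^2w.
First-order correspondent: \forall x \forall y (x R^3 y \to \exists w (y R^2 w \wedge x = w)).

\forall x \forall y (x R^3 y \to \exists w (y R^2 w \wedge x = w))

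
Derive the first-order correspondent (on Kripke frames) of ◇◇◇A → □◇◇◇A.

∀x ∀y ∀z ((xR³y ∧ xRz) → ∃w (y = w ∧ zR³w))

This is a Sahlqvist (Geach-type) schema ◇^3□^0A → □^1◇^3A.
Minimal-valuation argument: fix x; take any y with xR^3y and any z with xR^1z. Set V(A) to the set of worlds R-reachable from y in exactly 0 steps. Then □^0A holds at y, so the antecedent holds at x; validity forces ◇^3A at z, giving a w with zR^3w and yR^0w.
First-order correspondent: ∀x ∀y ∀z ((xR³y ∧ xRz) → ∃w (y = w ∧ zR³w)).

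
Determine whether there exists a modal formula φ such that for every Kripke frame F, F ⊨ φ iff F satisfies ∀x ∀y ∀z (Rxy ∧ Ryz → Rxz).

Yes: it is transitivity, defined by the 4 schema □r → □□r.
Suppose □r→□□r is valid. Take Rxy, Ryz and set V(r)={w : Rxw}. Then □r at x, so □□r at x, so □r at y, so r at z, i.e. Rxz.

Definable; □r → □□r defines it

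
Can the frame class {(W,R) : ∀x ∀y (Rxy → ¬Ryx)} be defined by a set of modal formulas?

Modal frame validity is preserved under surjective bounded morphisms.
The 5-cycle (worlds s,t,u,v,w with s→t→u→v→w→s) is asymmetric. Mapping every world to a single reflexive point • is a surjective bounded morphism, and the reflexive point is not asymmetric (R•• but asymmetry requires ¬R••).
So the class is not modally definable.

Not definable by any modal formula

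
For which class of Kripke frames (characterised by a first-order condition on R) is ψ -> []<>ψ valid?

Symmetry

This is the B axiom.
Its frame correspondent is symmetry — forall x forall y (Rxy -> Ryx).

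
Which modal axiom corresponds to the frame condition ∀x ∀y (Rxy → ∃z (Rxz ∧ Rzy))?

The condition is density. The C4 schema □□s → □s defines it.
Suppose □□s→□s is valid. Take Rxy and set V(s)={w : xR²w}. Then □□s at x, so □s at x, so s at y, i.e. ∃z(Rxz∧Rzy).

□□s → □s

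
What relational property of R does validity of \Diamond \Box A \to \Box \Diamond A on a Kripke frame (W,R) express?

This schema is the .2 axiom.
It corresponds to convergence: \forall x \forall y \forall z (Rxy \wedge Rxz \to \exists w (Ryw \wedge Rzw)).

convergence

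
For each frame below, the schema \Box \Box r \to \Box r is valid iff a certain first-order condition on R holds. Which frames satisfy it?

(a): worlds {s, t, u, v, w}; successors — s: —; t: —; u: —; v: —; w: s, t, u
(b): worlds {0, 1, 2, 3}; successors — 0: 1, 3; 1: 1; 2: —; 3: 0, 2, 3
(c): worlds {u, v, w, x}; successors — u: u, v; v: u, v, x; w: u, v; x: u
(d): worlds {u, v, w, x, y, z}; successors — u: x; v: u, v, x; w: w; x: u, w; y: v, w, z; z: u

(b), (c)

The schema corresponds to density: \forall x \forall y (Rxy \to \exists z (Rxz \wedge Rzy)).
(a): fails — Rwt but no z with Rwz and Rzt.
(b): holds.
(c): holds.
(d): fails — Rxu but no t with Rxt and Rtu.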